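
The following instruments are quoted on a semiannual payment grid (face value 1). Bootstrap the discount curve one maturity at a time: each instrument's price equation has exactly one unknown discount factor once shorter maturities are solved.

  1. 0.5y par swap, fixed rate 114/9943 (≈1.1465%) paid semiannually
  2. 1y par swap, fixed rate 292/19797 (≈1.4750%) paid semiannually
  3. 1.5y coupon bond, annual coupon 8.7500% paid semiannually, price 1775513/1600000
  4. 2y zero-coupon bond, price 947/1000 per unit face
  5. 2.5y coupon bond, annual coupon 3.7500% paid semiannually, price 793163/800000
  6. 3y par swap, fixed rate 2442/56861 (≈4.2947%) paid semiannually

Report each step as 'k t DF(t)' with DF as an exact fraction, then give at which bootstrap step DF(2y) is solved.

1 1/2 9943/10000
2 1 4927/5000
3 3/2 4901/5000
4 2 947/1000
5 5/2 9013/10000
6 3 8779/10000
DF(2y) is solved at step 4

step 1 [0.5y] swap r/2=57/9943: DF=(1 − 57/9943·(0))/(1+57/9943) = 9943/10000 ≈ 0.994300
step 2 [1y] swap r/2=146/19797: DF=(1 − 146/19797·(0.994300))/(1+146/19797) = 4927/5000 ≈ 0.985400
step 3 [1.5y] bond c/2=7/160: DF=(1775513/1600000 − 7/160·(0.994300+0.985400))/(1+7/160) = 4901/5000 ≈ 0.980200
step 4 [2y] zero: DF = P = 947/1000 ≈ 0.947000
step 5 [2.5y] bond c/2=3/160: DF=(793163/800000 − 3/160·(0.994300+0.985400+0.980200+0.947000))/(1+3/160) = 9013/10000 ≈ 0.901300
step 6 [3y] swap r/2=1221/56861: DF=(1 − 1221/56861·(0.994300+0.985400+0.980200+0.947000+0.901300))/(1+1221/56861) = 8779/10000 ≈ 0.877900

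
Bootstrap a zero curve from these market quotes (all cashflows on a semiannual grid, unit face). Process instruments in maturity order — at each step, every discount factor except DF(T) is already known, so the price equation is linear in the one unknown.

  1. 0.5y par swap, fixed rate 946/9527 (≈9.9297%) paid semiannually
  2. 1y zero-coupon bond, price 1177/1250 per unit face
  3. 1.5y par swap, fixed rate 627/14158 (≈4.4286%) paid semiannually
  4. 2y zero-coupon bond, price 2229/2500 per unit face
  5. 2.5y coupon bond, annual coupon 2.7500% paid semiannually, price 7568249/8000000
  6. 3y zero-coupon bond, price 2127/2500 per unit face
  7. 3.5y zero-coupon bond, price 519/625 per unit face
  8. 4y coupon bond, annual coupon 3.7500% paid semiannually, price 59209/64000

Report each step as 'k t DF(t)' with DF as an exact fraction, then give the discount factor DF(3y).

step 1 [0.5y] swap r/2=473/9527: DF=(1 − 473/9527·(0))/(1+473/9527) = 9527/10000 ≈ 0.952700
step 2 [1y] zero: DF = P = 1177/1250 ≈ 0.941600
step 3 [1.5y] swap r/2=627/28316: DF=(1 − 627/28316·(0.952700+0.941600))/(1+627/28316) = 9373/10000 ≈ 0.937300
step 4 [2y] zero: DF = P = 2229/2500 ≈ 0.891600
step 5 [2.5y] bond c/2=11/800: DF=(7568249/8000000 − 11/800·(0.952700+0.941600+0.937300+0.891600))/(1+11/800) = 8827/10000 ≈ 0.882700
step 6 [3y] zero: DF = P = 2127/2500 ≈ 0.850800
step 7 [3.5y] zero: DF = P = 519/625 ≈ 0.830400
step 8 [4y] bond c/2=3/160: DF=(59209/64000 − 3/160·(0.952700+0.941600+0.937300+0.891600+0.882700+0.850800+0.830400))/(1+3/160) = 1981/2500 ≈ 0.792400

1 1/2 9527/10000
2 1 1177/1250
3 3/2 9373/10000
4 2 2229/2500
5 5/2 8827/10000
6 3 2127/2500
7 7/2 519/625
8 4 1981/2500
DF(3y) = 2127/2500 ≈ 0.850800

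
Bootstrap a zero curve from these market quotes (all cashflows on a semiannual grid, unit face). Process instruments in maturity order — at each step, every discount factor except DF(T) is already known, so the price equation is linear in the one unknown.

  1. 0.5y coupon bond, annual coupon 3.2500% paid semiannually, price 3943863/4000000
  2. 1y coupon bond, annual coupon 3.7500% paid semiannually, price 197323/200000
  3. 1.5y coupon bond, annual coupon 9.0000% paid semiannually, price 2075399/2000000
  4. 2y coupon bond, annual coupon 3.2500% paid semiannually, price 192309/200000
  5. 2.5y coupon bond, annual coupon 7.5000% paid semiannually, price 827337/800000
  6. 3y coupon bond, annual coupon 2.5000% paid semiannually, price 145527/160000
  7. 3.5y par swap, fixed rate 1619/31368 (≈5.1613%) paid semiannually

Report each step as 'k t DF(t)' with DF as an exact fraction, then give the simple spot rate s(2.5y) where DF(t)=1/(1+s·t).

1 1/2 4851/5000
2 1 4753/5000
3 3/2 9103/10000
4 2 9009/10000
5 5/2 8619/10000
6 3 526/625
7 7/2 8381/10000
s(2.5y) = (1/(8619/10000) − 1)/(5/2) = 2762/43095 ≈ 6.4091%

step 1 [0.5y] bond c/2=13/800: DF=(3943863/4000000 − 13/800·(0))/(1+13/800) = 4851/5000 ≈ 0.970200
step 2 [1y] bond c/2=3/160: DF=(197323/200000 − 3/160·(0.970200))/(1+3/160) = 4753/5000 ≈ 0.950600
step 3 [1.5y] bond c/2=9/200: DF=(2075399/2000000 − 9/200·(0.970200+0.950600))/(1+9/200) = 9103/10000 ≈ 0.910300
step 4 [2y] bond c/2=13/800: DF=(192309/200000 − 13/800·(0.970200+0.950600+0.910300))/(1+13/800) = 9009/10000 ≈ 0.900900
step 5 [2.5y] bond c/2=3/80: DF=(827337/800000 − 3/80·(0.970200+0.950600+0.910300+0.900900))/(1+3/80) = 8619/10000 ≈ 0.861900
step 6 [3y] bond c/2=1/80: DF=(145527/160000 − 1/80·(0.970200+0.950600+0.910300+0.900900+0.861900))/(1+1/80) = 526/625 ≈ 0.841600
step 7 [3.5y] swap r/2=1619/62736: DF=(1 − 1619/62736·(0.970200+0.950600+0.910300+0.900900+0.861900+0.841600))/(1+1619/62736) = 8381/10000 ≈ 0.838100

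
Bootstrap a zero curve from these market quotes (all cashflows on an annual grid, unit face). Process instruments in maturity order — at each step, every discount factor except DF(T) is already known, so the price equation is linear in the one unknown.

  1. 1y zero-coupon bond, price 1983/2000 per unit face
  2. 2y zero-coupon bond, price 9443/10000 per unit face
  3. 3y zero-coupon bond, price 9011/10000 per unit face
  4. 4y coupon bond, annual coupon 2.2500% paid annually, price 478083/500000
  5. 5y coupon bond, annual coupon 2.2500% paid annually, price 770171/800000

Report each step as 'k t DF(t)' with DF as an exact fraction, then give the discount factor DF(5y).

step 1 [1y] zero: DF = P = 1983/2000 ≈ 0.991500
step 2 [2y] zero: DF = P = 9443/10000 ≈ 0.944300
step 3 [3y] zero: DF = P = 9011/10000 ≈ 0.901100
step 4 [4y] bond c/1=9/400: DF=(478083/500000 − 9/400·(0.991500+0.944300+0.901100))/(1+9/400) = 8727/10000 ≈ 0.872700
step 5 [5y] bond c/1=9/400: DF=(770171/800000 − 9/400·(0.991500+0.944300+0.901100+0.872700))/(1+9/400) = 8599/10000 ≈ 0.859900

1 1 1983/2000
2 2 9443/10000
3 3 9011/10000
4 4 8727/10000
5 5 8599/10000
DF(5y) = 8599/10000 ≈ 0.859900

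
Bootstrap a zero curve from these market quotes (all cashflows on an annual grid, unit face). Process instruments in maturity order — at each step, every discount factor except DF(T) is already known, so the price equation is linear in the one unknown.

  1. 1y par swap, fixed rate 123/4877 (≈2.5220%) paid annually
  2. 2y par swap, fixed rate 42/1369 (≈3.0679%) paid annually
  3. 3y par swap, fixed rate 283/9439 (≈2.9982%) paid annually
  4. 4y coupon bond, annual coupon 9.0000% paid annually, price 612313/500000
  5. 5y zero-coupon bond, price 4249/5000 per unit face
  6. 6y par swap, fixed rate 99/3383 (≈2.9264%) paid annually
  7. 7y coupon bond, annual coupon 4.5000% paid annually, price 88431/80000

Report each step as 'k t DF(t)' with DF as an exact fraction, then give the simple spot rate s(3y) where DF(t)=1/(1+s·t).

1 1 4877/5000
2 2 2353/2500
3 3 9151/10000
4 4 8897/10000
5 5 4249/5000
6 6 526/625
7 7 8247/10000
s(3y) = (1/(9151/10000) − 1)/(3) = 283/9151 ≈ 3.0926%

step 1 [1y] swap r/1=123/4877: DF=(1 − 123/4877·(0))/(1+123/4877) = 4877/5000 ≈ 0.975400
step 2 [2y] swap r/1=42/1369: DF=(1 − 42/1369·(0.975400))/(1+42/1369) = 2353/2500 ≈ 0.941200
step 3 [3y] swap r/1=283/9439: DF=(1 − 283/9439·(0.975400+0.941200))/(1+283/9439) = 9151/10000 ≈ 0.915100
step 4 [4y] bond c/1=9/100: DF=(612313/500000 − 9/100·(0.975400+0.941200+0.915100))/(1+9/100) = 8897/10000 ≈ 0.889700
step 5 [5y] zero: DF = P = 4249/5000 ≈ 0.849800
step 6 [6y] swap r/1=99/3383: DF=(1 − 99/3383·(0.975400+0.941200+0.915100+0.889700+0.849800))/(1+99/3383) = 526/625 ≈ 0.841600
step 7 [7y] bond c/1=9/200: DF=(88431/80000 − 9/200·(0.975400+0.941200+0.915100+0.889700+0.849800+0.841600))/(1+9/200) = 8247/10000 ≈ 0.824700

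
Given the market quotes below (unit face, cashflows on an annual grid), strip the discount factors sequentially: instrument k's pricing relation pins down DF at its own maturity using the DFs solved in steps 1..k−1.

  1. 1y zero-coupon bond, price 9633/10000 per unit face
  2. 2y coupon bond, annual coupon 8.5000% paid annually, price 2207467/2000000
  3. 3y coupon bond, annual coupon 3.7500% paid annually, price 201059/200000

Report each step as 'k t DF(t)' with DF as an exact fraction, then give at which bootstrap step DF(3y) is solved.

1 1 9633/10000
2 2 4709/5000
3 3 9001/10000
DF(3y) is solved at step 3

step 1 [1y] zero: DF = P = 9633/10000 ≈ 0.963300
step 2 [2y] bond c/1=17/200: DF=(2207467/2000000 − 17/200·(0.963300))/(1+17/200) = 4709/5000 ≈ 0.941800
step 3 [3y] bond c/1=3/80: DF=(201059/200000 − 3/80·(0.963300+0.941800))/(1+3/80) = 9001/10000 ≈ 0.900100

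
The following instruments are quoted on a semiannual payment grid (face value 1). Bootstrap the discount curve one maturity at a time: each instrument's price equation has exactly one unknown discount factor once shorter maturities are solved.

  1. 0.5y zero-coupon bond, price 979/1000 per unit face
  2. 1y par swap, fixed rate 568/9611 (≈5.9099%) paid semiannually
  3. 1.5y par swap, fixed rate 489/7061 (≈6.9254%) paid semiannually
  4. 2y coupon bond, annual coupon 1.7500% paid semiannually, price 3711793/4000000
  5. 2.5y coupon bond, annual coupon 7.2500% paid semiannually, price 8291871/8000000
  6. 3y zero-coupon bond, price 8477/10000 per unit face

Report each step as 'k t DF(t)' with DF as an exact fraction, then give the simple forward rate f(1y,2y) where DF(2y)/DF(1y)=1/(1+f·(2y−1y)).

1 1/2 979/1000
2 1 1179/1250
3 3/2 4511/5000
4 2 4477/5000
5 5/2 8701/10000
6 3 8477/10000
f(1y,2y) = ((1179/1250)/(4477/5000) − 1)/(1) = 239/4477 ≈ 5.3384%

step 1 [0.5y] zero: DF = P = 979/1000 ≈ 0.979000
step 2 [1y] swap r/2=284/9611: DF=(1 − 284/9611·(0.979000))/(1+284/9611) = 1179/1250 ≈ 0.943200
step 3 [1.5y] swap r/2=489/14122: DF=(1 − 489/14122·(0.979000+0.943200))/(1+489/14122) = 4511/5000 ≈ 0.902200
step 4 [2y] bond c/2=7/800: DF=(3711793/4000000 − 7/800·(0.979000+0.943200+0.902200))/(1+7/800) = 4477/5000 ≈ 0.895400
step 5 [2.5y] bond c/2=29/800: DF=(8291871/8000000 − 29/800·(0.979000+0.943200+0.902200+0.895400))/(1+29/800) = 8701/10000 ≈ 0.870100
step 6 [3y] zero: DF = P = 8477/10000 ≈ 0.847700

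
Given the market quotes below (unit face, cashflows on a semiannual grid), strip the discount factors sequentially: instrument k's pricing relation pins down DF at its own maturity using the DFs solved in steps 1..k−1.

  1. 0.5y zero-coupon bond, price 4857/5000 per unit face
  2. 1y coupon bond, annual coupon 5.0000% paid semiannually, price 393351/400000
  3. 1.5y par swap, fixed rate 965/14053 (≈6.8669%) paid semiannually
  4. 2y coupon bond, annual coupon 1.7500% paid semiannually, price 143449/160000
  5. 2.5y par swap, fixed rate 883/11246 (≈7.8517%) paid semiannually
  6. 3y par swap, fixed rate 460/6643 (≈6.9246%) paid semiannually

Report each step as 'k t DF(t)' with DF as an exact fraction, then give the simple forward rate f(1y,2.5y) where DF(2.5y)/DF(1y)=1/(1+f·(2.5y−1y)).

1 1/2 4857/5000
2 1 9357/10000
3 3/2 1807/2000
4 2 2161/2500
5 5/2 4117/5000
6 3 102/125
f(1y,2.5y) = ((9357/10000)/(4117/5000) − 1)/(3/2) = 1123/12351 ≈ 9.0924%

step 1 [0.5y] zero: DF = P = 4857/5000 ≈ 0.971400
step 2 [1y] bond c/2=1/40: DF=(393351/400000 − 1/40·(0.971400))/(1+1/40) = 9357/10000 ≈ 0.935700
step 3 [1.5y] swap r/2=965/28106: DF=(1 − 965/28106·(0.971400+0.935700))/(1+965/28106) = 1807/2000 ≈ 0.903500
step 4 [2y] bond c/2=7/800: DF=(143449/160000 − 7/800·(0.971400+0.935700+0.903500))/(1+7/800) = 2161/2500 ≈ 0.864400
step 5 [2.5y] swap r/2=883/22492: DF=(1 − 883/22492·(0.971400+0.935700+0.903500+0.864400))/(1+883/22492) = 4117/5000 ≈ 0.823400
step 6 [3y] swap r/2=230/6643: DF=(1 − 230/6643·(0.971400+0.935700+0.903500+0.864400+0.823400))/(1+230/6643) = 102/125 ≈ 0.816000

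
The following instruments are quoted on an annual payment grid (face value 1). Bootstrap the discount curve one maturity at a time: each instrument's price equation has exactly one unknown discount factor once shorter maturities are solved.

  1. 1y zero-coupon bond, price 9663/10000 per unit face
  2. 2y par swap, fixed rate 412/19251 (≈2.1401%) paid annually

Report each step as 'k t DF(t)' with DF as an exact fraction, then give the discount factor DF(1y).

1 1 9663/10000
2 2 2397/2500
DF(1y) = 9663/10000 ≈ 0.966300

step 1 [1y] zero: DF = P = 9663/10000 ≈ 0.966300
step 2 [2y] swap r/1=412/19251: DF=(1 − 412/19251·(0.966300))/(1+412/19251) = 2397/2500 ≈ 0.958800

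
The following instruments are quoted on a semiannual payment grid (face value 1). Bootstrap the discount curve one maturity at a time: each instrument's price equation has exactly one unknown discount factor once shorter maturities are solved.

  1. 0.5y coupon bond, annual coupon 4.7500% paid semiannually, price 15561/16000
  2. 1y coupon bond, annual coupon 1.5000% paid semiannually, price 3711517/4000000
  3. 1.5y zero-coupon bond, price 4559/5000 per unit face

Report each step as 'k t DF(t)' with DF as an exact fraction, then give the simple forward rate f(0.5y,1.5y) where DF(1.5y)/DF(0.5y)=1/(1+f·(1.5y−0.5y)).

step 1 [0.5y] bond c/2=19/800: DF=(15561/16000 − 19/800·(0))/(1+19/800) = 19/20 ≈ 0.950000
step 2 [1y] bond c/2=3/400: DF=(3711517/4000000 − 3/400·(0.950000))/(1+3/400) = 9139/10000 ≈ 0.913900
step 3 [1.5y] zero: DF = P = 4559/5000 ≈ 0.911800

1 1/2 19/20
2 1 9139/10000
3 3/2 4559/5000
f(0.5y,1.5y) = ((19/20)/(4559/5000) − 1)/(1) = 191/4559 ≈ 4.1895%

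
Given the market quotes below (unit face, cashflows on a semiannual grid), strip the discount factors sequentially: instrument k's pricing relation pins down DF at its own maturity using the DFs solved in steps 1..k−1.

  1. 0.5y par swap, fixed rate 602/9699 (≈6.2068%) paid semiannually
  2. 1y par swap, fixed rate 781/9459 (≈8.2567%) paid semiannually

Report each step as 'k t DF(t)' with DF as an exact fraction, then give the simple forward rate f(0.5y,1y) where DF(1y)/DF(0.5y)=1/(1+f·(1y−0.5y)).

step 1 [0.5y] swap r/2=301/9699: DF=(1 − 301/9699·(0))/(1+301/9699) = 9699/10000 ≈ 0.969900
step 2 [1y] swap r/2=781/18918: DF=(1 − 781/18918·(0.969900))/(1+781/18918) = 9219/10000 ≈ 0.921900

1 1/2 9699/10000
2 1 9219/10000
f(0.5y,1y) = ((9699/10000)/(9219/10000) − 1)/(1/2) = 320/3073 ≈ 10.4133%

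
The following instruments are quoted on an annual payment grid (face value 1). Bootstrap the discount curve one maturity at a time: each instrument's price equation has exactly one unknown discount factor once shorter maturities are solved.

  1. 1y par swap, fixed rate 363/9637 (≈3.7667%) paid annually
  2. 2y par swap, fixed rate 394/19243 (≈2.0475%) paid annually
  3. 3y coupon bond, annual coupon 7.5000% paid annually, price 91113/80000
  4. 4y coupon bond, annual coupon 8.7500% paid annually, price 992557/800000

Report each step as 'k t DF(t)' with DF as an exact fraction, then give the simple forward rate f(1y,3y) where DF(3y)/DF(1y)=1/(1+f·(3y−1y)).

step 1 [1y] swap r/1=363/9637: DF=(1 − 363/9637·(0))/(1+363/9637) = 9637/10000 ≈ 0.963700
step 2 [2y] swap r/1=394/19243: DF=(1 − 394/19243·(0.963700))/(1+394/19243) = 4803/5000 ≈ 0.960600
step 3 [3y] bond c/1=3/40: DF=(91113/80000 − 3/40·(0.963700+0.960600))/(1+3/40) = 2313/2500 ≈ 0.925200
step 4 [4y] bond c/1=7/80: DF=(992557/800000 − 7/80·(0.963700+0.960600+0.925200))/(1+7/80) = 2279/2500 ≈ 0.911600

1 1 9637/10000
2 2 4803/5000
3 3 2313/2500
4 4 2279/2500
f(1y,3y) = ((9637/10000)/(2313/2500) − 1)/(2) = 385/18504 ≈ 2.0806%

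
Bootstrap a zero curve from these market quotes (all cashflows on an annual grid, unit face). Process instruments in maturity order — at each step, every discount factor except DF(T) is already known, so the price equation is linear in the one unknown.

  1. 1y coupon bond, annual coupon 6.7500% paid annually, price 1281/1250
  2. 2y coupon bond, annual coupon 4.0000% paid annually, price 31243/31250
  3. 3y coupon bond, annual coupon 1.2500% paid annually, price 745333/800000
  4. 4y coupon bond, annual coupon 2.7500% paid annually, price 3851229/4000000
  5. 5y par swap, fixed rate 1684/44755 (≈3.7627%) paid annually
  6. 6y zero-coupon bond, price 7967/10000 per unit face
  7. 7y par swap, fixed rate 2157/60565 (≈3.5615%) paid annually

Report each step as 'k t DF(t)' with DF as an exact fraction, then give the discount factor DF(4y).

step 1 [1y] bond c/1=27/400: DF=(1281/1250 − 27/400·(0))/(1+27/400) = 24/25 ≈ 0.960000
step 2 [2y] bond c/1=1/25: DF=(31243/31250 − 1/25·(0.960000))/(1+1/25) = 2311/2500 ≈ 0.924400
step 3 [3y] bond c/1=1/80: DF=(745333/800000 − 1/80·(0.960000+0.924400))/(1+1/80) = 8969/10000 ≈ 0.896900
step 4 [4y] bond c/1=11/400: DF=(3851229/4000000 − 11/400·(0.960000+0.924400+0.896900))/(1+11/400) = 4313/5000 ≈ 0.862600
step 5 [5y] swap r/1=1684/44755: DF=(1 − 1684/44755·(0.960000+0.924400+0.896900+0.862600))/(1+1684/44755) = 2079/2500 ≈ 0.831600
step 6 [6y] zero: DF = P = 7967/10000 ≈ 0.796700
step 7 [7y] swap r/1=2157/60565: DF=(1 − 2157/60565·(0.960000+0.924400+0.896900+0.862600+0.831600+0.796700))/(1+2157/60565) = 7843/10000 ≈ 0.784300

1 1 24/25
2 2 2311/2500
3 3 8969/10000
4 4 4313/5000
5 5 2079/2500
6 6 7967/10000
7 7 7843/10000
DF(4y) = 4313/5000 ≈ 0.862600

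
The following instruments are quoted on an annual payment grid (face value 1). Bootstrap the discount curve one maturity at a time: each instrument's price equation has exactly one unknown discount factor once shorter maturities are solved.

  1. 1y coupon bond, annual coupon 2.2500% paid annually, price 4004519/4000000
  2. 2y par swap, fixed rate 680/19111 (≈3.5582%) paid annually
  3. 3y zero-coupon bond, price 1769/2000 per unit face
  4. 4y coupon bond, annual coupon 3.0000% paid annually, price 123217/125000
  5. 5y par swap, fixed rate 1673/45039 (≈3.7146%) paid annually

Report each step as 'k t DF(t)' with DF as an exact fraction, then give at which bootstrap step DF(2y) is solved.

step 1 [1y] bond c/1=9/400: DF=(4004519/4000000 − 9/400·(0))/(1+9/400) = 9791/10000 ≈ 0.979100
step 2 [2y] swap r/1=680/19111: DF=(1 − 680/19111·(0.979100))/(1+680/19111) = 233/250 ≈ 0.932000
step 3 [3y] zero: DF = P = 1769/2000 ≈ 0.884500
step 4 [4y] bond c/1=3/100: DF=(123217/125000 − 3/100·(0.979100+0.932000+0.884500))/(1+3/100) = 2189/2500 ≈ 0.875600
step 5 [5y] swap r/1=1673/45039: DF=(1 − 1673/45039·(0.979100+0.932000+0.884500+0.875600))/(1+1673/45039) = 8327/10000 ≈ 0.832700

1 1 9791/10000
2 2 233/250
3 3 1769/2000
4 4 2189/2500
5 5 8327/10000
DF(2y) is solved at step 2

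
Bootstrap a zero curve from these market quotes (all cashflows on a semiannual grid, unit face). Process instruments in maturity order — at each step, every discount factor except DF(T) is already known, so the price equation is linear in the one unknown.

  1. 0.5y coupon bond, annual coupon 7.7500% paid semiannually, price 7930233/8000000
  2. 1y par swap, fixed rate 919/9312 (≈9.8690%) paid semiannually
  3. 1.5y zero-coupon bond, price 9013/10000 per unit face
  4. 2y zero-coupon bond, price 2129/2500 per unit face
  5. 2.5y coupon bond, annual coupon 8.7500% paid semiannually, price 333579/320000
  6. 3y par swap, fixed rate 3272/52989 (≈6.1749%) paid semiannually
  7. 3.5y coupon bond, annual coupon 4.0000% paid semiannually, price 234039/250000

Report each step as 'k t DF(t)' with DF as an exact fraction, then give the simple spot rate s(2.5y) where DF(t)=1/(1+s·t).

1 1/2 9543/10000
2 1 9081/10000
3 3/2 9013/10000
4 2 2129/2500
5 5/2 1059/1250
6 3 2091/2500
7 7/2 8139/10000
s(2.5y) = (1/(1059/1250) − 1)/(5/2) = 382/5295 ≈ 7.2144%

step 1 [0.5y] bond c/2=31/800: DF=(7930233/8000000 − 31/800·(0))/(1+31/800) = 9543/10000 ≈ 0.954300
step 2 [1y] swap r/2=919/18624: DF=(1 − 919/18624·(0.954300))/(1+919/18624) = 9081/10000 ≈ 0.908100
step 3 [1.5y] zero: DF = P = 9013/10000 ≈ 0.901300
step 4 [2y] zero: DF = P = 2129/2500 ≈ 0.851600
step 5 [2.5y] bond c/2=7/160: DF=(333579/320000 − 7/160·(0.954300+0.908100+0.901300+0.851600))/(1+7/160) = 1059/1250 ≈ 0.847200
step 6 [3y] swap r/2=1636/52989: DF=(1 − 1636/52989·(0.954300+0.908100+0.901300+0.851600+0.847200))/(1+1636/52989) = 2091/2500 ≈ 0.836400
step 7 [3.5y] bond c/2=1/50: DF=(234039/250000 − 1/50·(0.954300+0.908100+0.901300+0.851600+0.847200+0.836400))/(1+1/50) = 8139/10000 ≈ 0.813900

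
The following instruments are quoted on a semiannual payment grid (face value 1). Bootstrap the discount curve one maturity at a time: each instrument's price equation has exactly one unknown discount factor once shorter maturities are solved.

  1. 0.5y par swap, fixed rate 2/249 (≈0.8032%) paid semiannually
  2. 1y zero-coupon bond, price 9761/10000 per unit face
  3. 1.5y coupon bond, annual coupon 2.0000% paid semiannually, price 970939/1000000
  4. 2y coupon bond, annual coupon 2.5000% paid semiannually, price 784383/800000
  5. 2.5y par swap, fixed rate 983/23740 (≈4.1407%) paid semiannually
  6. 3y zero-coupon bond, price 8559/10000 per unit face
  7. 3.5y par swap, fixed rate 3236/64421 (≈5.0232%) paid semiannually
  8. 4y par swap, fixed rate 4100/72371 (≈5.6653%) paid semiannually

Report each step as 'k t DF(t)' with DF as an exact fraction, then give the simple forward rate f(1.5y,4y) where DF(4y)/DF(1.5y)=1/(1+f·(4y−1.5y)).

step 1 [0.5y] swap r/2=1/249: DF=(1 − 1/249·(0))/(1+1/249) = 249/250 ≈ 0.996000
step 2 [1y] zero: DF = P = 9761/10000 ≈ 0.976100
step 3 [1.5y] bond c/2=1/100: DF=(970939/1000000 − 1/100·(0.996000+0.976100))/(1+1/100) = 4709/5000 ≈ 0.941800
step 4 [2y] bond c/2=1/80: DF=(784383/800000 − 1/80·(0.996000+0.976100+0.941800))/(1+1/80) = 2331/2500 ≈ 0.932400
step 5 [2.5y] swap r/2=983/47480: DF=(1 − 983/47480·(0.996000+0.976100+0.941800+0.932400))/(1+983/47480) = 9017/10000 ≈ 0.901700
step 6 [3y] zero: DF = P = 8559/10000 ≈ 0.855900
step 7 [3.5y] swap r/2=1618/64421: DF=(1 − 1618/64421·(0.996000+0.976100+0.941800+0.932400+0.901700+0.855900))/(1+1618/64421) = 4191/5000 ≈ 0.838200
step 8 [4y] swap r/2=2050/72371: DF=(1 − 2050/72371·(0.996000+0.976100+0.941800+0.932400+0.901700+0.855900+0.838200))/(1+2050/72371) = 159/200 ≈ 0.795000

1 1/2 249/250
2 1 9761/10000
3 3/2 4709/5000
4 2 2331/2500
5 5/2 9017/10000
6 3 8559/10000
7 7/2 4191/5000
8 4 159/200
f(1.5y,4y) = ((4709/5000)/(159/200) − 1)/(5/2) = 1468/19875 ≈ 7.3862%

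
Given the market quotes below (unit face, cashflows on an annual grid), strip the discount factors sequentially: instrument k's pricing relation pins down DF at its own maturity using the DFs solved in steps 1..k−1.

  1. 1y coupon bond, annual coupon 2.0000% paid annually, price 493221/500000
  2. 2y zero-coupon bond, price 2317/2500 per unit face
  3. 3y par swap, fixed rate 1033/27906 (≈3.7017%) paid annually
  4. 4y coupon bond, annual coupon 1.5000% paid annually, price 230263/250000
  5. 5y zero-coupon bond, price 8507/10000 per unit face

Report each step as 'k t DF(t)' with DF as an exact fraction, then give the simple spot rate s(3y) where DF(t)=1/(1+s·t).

step 1 [1y] bond c/1=1/50: DF=(493221/500000 − 1/50·(0))/(1+1/50) = 9671/10000 ≈ 0.967100
step 2 [2y] zero: DF = P = 2317/2500 ≈ 0.926800
step 3 [3y] swap r/1=1033/27906: DF=(1 − 1033/27906·(0.967100+0.926800))/(1+1033/27906) = 8967/10000 ≈ 0.896700
step 4 [4y] bond c/1=3/200: DF=(230263/250000 − 3/200·(0.967100+0.926800+0.896700))/(1+3/200) = 4331/5000 ≈ 0.866200
step 5 [5y] zero: DF = P = 8507/10000 ≈ 0.850700

1 1 9671/10000
2 2 2317/2500
3 3 8967/10000
4 4 4331/5000
5 5 8507/10000
s(3y) = (1/(8967/10000) − 1)/(3) = 1033/26901 ≈ 3.8400%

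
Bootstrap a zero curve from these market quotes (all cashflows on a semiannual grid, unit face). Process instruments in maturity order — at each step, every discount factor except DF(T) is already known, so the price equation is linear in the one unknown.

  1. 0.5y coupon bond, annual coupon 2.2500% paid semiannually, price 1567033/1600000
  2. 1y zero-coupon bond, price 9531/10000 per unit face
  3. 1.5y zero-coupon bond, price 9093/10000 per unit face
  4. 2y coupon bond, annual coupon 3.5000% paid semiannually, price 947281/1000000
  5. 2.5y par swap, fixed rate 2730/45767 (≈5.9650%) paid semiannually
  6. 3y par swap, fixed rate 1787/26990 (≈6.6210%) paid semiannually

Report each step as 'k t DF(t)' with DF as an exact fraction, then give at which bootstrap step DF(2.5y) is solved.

1 1/2 1937/2000
2 1 9531/10000
3 3/2 9093/10000
4 2 8823/10000
5 5/2 1727/2000
6 3 8213/10000
DF(2.5y) is solved at step 5

step 1 [0.5y] bond c/2=9/800: DF=(1567033/1600000 − 9/800·(0))/(1+9/800) = 1937/2000 ≈ 0.968500
step 2 [1y] zero: DF = P = 9531/10000 ≈ 0.953100
step 3 [1.5y] zero: DF = P = 9093/10000 ≈ 0.909300
step 4 [2y] bond c/2=7/400: DF=(947281/1000000 − 7/400·(0.968500+0.953100+0.909300))/(1+7/400) = 8823/10000 ≈ 0.882300
step 5 [2.5y] swap r/2=1365/45767: DF=(1 − 1365/45767·(0.968500+0.953100+0.909300+0.882300))/(1+1365/45767) = 1727/2000 ≈ 0.863500
step 6 [3y] swap r/2=1787/53980: DF=(1 − 1787/53980·(0.968500+0.953100+0.909300+0.882300+0.863500))/(1+1787/53980) = 8213/10000 ≈ 0.821300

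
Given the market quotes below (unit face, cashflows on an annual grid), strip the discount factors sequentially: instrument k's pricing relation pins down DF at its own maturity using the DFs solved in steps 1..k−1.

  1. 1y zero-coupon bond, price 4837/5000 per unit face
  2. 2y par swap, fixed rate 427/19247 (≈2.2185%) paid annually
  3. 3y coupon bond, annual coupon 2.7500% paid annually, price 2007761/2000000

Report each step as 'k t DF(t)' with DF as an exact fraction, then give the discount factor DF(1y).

1 1 4837/5000
2 2 9573/10000
3 3 1851/2000
DF(1y) = 4837/5000 ≈ 0.967400

step 1 [1y] zero: DF = P = 4837/5000 ≈ 0.967400
step 2 [2y] swap r/1=427/19247: DF=(1 − 427/19247·(0.967400))/(1+427/19247) = 9573/10000 ≈ 0.957300
step 3 [3y] bond c/1=11/400: DF=(2007761/2000000 − 11/400·(0.967400+0.957300))/(1+11/400) = 1851/2000 ≈ 0.925500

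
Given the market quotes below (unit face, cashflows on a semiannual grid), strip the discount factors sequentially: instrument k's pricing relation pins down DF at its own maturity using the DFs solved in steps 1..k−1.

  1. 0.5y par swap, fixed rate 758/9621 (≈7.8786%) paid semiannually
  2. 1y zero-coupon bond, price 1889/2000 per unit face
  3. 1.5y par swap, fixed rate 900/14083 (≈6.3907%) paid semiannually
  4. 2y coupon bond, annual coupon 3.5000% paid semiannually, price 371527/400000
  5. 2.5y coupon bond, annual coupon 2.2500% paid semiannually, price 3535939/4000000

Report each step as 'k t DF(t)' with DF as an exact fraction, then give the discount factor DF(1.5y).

1 1/2 9621/10000
2 1 1889/2000
3 3/2 91/100
4 2 2161/2500
5 5/2 2083/2500
DF(1.5y) = 91/100 ≈ 0.910000

step 1 [0.5y] swap r/2=379/9621: DF=(1 − 379/9621·(0))/(1+379/9621) = 9621/10000 ≈ 0.962100
step 2 [1y] zero: DF = P = 1889/2000 ≈ 0.944500
step 3 [1.5y] swap r/2=450/14083: DF=(1 − 450/14083·(0.962100+0.944500))/(1+450/14083) = 91/100 ≈ 0.910000
step 4 [2y] bond c/2=7/400: DF=(371527/400000 − 7/400·(0.962100+0.944500+0.910000))/(1+7/400) = 2161/2500 ≈ 0.864400
step 5 [2.5y] bond c/2=9/800: DF=(3535939/4000000 − 9/800·(0.962100+0.944500+0.910000+0.864400))/(1+9/800) = 2083/2500 ≈ 0.833200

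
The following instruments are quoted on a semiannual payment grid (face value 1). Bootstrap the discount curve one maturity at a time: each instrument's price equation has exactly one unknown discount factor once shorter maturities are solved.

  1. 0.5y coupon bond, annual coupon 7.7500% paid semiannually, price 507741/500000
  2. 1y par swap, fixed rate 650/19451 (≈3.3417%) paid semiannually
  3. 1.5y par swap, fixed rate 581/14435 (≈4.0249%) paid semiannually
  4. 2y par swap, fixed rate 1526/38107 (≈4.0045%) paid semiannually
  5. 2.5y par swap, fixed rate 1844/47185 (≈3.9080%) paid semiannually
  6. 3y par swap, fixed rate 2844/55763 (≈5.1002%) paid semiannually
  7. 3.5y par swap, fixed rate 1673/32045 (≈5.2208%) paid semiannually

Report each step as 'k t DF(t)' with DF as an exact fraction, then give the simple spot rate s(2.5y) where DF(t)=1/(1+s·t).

1 1/2 611/625
2 1 387/400
3 3/2 9419/10000
4 2 9237/10000
5 5/2 4539/5000
6 3 4289/5000
7 7/2 8327/10000
s(2.5y) = (1/(4539/5000) − 1)/(5/2) = 922/22695 ≈ 4.0626%

step 1 [0.5y] bond c/2=31/800: DF=(507741/500000 − 31/800·(0))/(1+31/800) = 611/625 ≈ 0.977600
step 2 [1y] swap r/2=325/19451: DF=(1 − 325/19451·(0.977600))/(1+325/19451) = 387/400 ≈ 0.967500
step 3 [1.5y] swap r/2=581/28870: DF=(1 − 581/28870·(0.977600+0.967500))/(1+581/28870) = 9419/10000 ≈ 0.941900
step 4 [2y] swap r/2=763/38107: DF=(1 − 763/38107·(0.977600+0.967500+0.941900))/(1+763/38107) = 9237/10000 ≈ 0.923700
step 5 [2.5y] swap r/2=922/47185: DF=(1 − 922/47185·(0.977600+0.967500+0.941900+0.923700))/(1+922/47185) = 4539/5000 ≈ 0.907800
step 6 [3y] swap r/2=1422/55763: DF=(1 − 1422/55763·(0.977600+0.967500+0.941900+0.923700+0.907800))/(1+1422/55763) = 4289/5000 ≈ 0.857800
step 7 [3.5y] swap r/2=1673/64090: DF=(1 − 1673/64090·(0.977600+0.967500+0.941900+0.923700+0.907800+0.857800))/(1+1673/64090) = 8327/10000 ≈ 0.832700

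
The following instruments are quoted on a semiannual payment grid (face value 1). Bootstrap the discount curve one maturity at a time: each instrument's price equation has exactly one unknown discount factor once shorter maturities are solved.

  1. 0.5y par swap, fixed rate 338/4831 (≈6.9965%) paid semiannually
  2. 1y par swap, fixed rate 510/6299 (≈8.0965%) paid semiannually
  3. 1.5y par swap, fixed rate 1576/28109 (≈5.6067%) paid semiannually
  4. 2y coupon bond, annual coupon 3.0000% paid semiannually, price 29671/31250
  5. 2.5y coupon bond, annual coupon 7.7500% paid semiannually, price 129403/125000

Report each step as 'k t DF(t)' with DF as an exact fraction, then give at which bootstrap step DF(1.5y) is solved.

step 1 [0.5y] swap r/2=169/4831: DF=(1 − 169/4831·(0))/(1+169/4831) = 4831/5000 ≈ 0.966200
step 2 [1y] swap r/2=255/6299: DF=(1 − 255/6299·(0.966200))/(1+255/6299) = 1847/2000 ≈ 0.923500
step 3 [1.5y] swap r/2=788/28109: DF=(1 − 788/28109·(0.966200+0.923500))/(1+788/28109) = 2303/2500 ≈ 0.921200
step 4 [2y] bond c/2=3/200: DF=(29671/31250 − 3/200·(0.966200+0.923500+0.921200))/(1+3/200) = 8939/10000 ≈ 0.893900
step 5 [2.5y] bond c/2=31/800: DF=(129403/125000 − 31/800·(0.966200+0.923500+0.921200+0.893900))/(1+31/800) = 1073/1250 ≈ 0.858400

1 1/2 4831/5000
2 1 1847/2000
3 3/2 2303/2500
4 2 8939/10000
5 5/2 1073/1250
DF(1.5y) is solved at step 3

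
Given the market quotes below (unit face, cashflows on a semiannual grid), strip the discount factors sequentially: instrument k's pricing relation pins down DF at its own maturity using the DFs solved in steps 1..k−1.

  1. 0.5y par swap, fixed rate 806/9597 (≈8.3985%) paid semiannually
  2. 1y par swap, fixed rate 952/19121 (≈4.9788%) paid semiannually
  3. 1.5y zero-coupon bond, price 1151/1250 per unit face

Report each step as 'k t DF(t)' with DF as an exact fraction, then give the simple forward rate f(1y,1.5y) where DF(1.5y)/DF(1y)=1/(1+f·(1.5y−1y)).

1 1/2 9597/10000
2 1 2381/2500
3 3/2 1151/1250
f(1y,1.5y) = ((2381/2500)/(1151/1250) − 1)/(1/2) = 79/1151 ≈ 6.8636%

step 1 [0.5y] swap r/2=403/9597: DF=(1 − 403/9597·(0))/(1+403/9597) = 9597/10000 ≈ 0.959700
step 2 [1y] swap r/2=476/19121: DF=(1 − 476/19121·(0.959700))/(1+476/19121) = 2381/2500 ≈ 0.952400
step 3 [1.5y] zero: DF = P = 1151/1250 ≈ 0.920800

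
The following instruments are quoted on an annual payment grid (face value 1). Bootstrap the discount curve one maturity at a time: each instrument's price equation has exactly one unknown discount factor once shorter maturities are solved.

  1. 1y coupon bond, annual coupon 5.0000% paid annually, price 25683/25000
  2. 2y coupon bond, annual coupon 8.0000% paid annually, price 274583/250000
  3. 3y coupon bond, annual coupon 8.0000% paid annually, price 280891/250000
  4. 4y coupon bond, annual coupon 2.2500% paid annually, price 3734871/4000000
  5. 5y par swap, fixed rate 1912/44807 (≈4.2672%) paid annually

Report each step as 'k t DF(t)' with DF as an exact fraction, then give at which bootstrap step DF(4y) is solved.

1 1 1223/1250
2 2 1889/2000
3 3 8979/10000
4 4 8511/10000
5 5 1011/1250
DF(4y) is solved at step 4

step 1 [1y] bond c/1=1/20: DF=(25683/25000 − 1/20·(0))/(1+1/20) = 1223/1250 ≈ 0.978400
step 2 [2y] bond c/1=2/25: DF=(274583/250000 − 2/25·(0.978400))/(1+2/25) = 1889/2000 ≈ 0.944500
step 3 [3y] bond c/1=2/25: DF=(280891/250000 − 2/25·(0.978400+0.944500))/(1+2/25) = 8979/10000 ≈ 0.897900
step 4 [4y] bond c/1=9/400: DF=(3734871/4000000 − 9/400·(0.978400+0.944500+0.897900))/(1+9/400) = 8511/10000 ≈ 0.851100
step 5 [5y] swap r/1=1912/44807: DF=(1 − 1912/44807·(0.978400+0.944500+0.897900+0.851100))/(1+1912/44807) = 1011/1250 ≈ 0.808800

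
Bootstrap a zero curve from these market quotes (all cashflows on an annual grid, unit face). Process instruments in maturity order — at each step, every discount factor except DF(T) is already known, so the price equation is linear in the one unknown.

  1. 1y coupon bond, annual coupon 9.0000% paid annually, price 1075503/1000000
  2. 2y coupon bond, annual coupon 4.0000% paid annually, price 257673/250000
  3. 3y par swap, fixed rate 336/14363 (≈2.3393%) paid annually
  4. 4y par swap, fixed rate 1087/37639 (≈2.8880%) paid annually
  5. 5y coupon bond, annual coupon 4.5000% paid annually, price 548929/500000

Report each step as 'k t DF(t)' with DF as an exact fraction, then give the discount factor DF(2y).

1 1 9867/10000
2 2 9531/10000
3 3 583/625
4 4 8913/10000
5 5 1777/2000
DF(2y) = 9531/10000 ≈ 0.953100

step 1 [1y] bond c/1=9/100: DF=(1075503/1000000 − 9/100·(0))/(1+9/100) = 9867/10000 ≈ 0.986700
step 2 [2y] bond c/1=1/25: DF=(257673/250000 − 1/25·(0.986700))/(1+1/25) = 9531/10000 ≈ 0.953100
step 3 [3y] swap r/1=336/14363: DF=(1 − 336/14363·(0.986700+0.953100))/(1+336/14363) = 583/625 ≈ 0.932800
step 4 [4y] swap r/1=1087/37639: DF=(1 − 1087/37639·(0.986700+0.953100+0.932800))/(1+1087/37639) = 8913/10000 ≈ 0.891300
step 5 [5y] bond c/1=9/200: DF=(548929/500000 − 9/200·(0.986700+0.953100+0.932800+0.891300))/(1+9/200) = 1777/2000 ≈ 0.888500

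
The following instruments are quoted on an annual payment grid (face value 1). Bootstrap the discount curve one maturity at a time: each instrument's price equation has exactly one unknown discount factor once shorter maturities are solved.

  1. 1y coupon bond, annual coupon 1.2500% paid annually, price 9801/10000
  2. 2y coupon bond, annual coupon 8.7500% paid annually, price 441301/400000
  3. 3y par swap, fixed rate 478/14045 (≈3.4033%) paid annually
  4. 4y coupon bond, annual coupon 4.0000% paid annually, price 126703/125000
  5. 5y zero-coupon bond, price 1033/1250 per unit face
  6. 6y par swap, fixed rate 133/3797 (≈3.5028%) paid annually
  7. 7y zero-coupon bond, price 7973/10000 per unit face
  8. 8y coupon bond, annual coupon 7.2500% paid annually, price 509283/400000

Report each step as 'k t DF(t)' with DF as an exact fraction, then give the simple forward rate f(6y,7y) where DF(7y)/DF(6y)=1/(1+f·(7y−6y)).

1 1 121/125
2 2 4683/5000
3 3 2261/2500
4 4 4333/5000
5 5 1033/1250
6 6 4069/5000
7 7 7973/10000
8 8 7739/10000
f(6y,7y) = ((4069/5000)/(7973/10000) − 1)/(1) = 165/7973 ≈ 2.0695%

step 1 [1y] bond c/1=1/80: DF=(9801/10000 − 1/80·(0))/(1+1/80) = 121/125 ≈ 0.968000
step 2 [2y] bond c/1=7/80: DF=(441301/400000 − 7/80·(0.968000))/(1+7/80) = 4683/5000 ≈ 0.936600
step 3 [3y] swap r/1=478/14045: DF=(1 − 478/14045·(0.968000+0.936600))/(1+478/14045) = 2261/2500 ≈ 0.904400
step 4 [4y] bond c/1=1/25: DF=(126703/125000 − 1/25·(0.968000+0.936600+0.904400))/(1+1/25) = 4333/5000 ≈ 0.866600
step 5 [5y] zero: DF = P = 1033/1250 ≈ 0.826400
step 6 [6y] swap r/1=133/3797: DF=(1 − 133/3797·(0.968000+0.936600+0.904400+0.866600+0.826400))/(1+133/3797) = 4069/5000 ≈ 0.813800
step 7 [7y] zero: DF = P = 7973/10000 ≈ 0.797300
step 8 [8y] bond c/1=29/400: DF=(509283/400000 − 29/400·(0.968000+0.936600+0.904400+0.866600+0.826400+0.813800+0.797300))/(1+29/400) = 7739/10000 ≈ 0.773900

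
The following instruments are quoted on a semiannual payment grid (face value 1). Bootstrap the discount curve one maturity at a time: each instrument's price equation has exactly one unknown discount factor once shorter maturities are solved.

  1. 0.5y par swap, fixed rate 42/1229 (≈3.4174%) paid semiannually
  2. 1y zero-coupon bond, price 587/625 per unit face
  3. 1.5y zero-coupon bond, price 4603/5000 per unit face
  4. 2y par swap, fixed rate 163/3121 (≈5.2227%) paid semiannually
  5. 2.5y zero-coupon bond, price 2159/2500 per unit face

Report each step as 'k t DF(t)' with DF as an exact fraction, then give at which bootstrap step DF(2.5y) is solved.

1 1/2 1229/1250
2 1 587/625
3 3/2 4603/5000
4 2 4511/5000
5 5/2 2159/2500
DF(2.5y) is solved at step 5

step 1 [0.5y] swap r/2=21/1229: DF=(1 − 21/1229·(0))/(1+21/1229) = 1229/1250 ≈ 0.983200
step 2 [1y] zero: DF = P = 587/625 ≈ 0.939200
step 3 [1.5y] zero: DF = P = 4603/5000 ≈ 0.920600
step 4 [2y] swap r/2=163/6242: DF=(1 − 163/6242·(0.983200+0.939200+0.920600))/(1+163/6242) = 4511/5000 ≈ 0.902200
step 5 [2.5y] zero: DF = P = 2159/2500 ≈ 0.863600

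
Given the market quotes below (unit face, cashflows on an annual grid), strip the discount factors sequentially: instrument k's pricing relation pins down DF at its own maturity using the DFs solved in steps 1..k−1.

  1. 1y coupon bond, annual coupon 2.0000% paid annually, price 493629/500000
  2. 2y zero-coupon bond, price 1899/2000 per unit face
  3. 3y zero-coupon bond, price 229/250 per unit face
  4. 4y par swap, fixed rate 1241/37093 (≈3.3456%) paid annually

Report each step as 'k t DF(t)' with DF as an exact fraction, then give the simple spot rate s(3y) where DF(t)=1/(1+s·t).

step 1 [1y] bond c/1=1/50: DF=(493629/500000 − 1/50·(0))/(1+1/50) = 9679/10000 ≈ 0.967900
step 2 [2y] zero: DF = P = 1899/2000 ≈ 0.949500
step 3 [3y] zero: DF = P = 229/250 ≈ 0.916000
step 4 [4y] swap r/1=1241/37093: DF=(1 − 1241/37093·(0.967900+0.949500+0.916000))/(1+1241/37093) = 8759/10000 ≈ 0.875900

1 1 9679/10000
2 2 1899/2000
3 3 229/250
4 4 8759/10000
s(3y) = (1/(229/250) − 1)/(3) = 7/229 ≈ 3.0568%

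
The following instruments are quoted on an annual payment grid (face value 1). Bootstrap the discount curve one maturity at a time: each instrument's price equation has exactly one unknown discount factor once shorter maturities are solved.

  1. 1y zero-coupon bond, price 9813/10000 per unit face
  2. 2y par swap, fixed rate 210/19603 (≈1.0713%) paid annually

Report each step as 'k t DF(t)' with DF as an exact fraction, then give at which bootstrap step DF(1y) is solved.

step 1 [1y] zero: DF = P = 9813/10000 ≈ 0.981300
step 2 [2y] swap r/1=210/19603: DF=(1 − 210/19603·(0.981300))/(1+210/19603) = 979/1000 ≈ 0.979000

1 1 9813/10000
2 2 979/1000
DF(1y) is solved at step 1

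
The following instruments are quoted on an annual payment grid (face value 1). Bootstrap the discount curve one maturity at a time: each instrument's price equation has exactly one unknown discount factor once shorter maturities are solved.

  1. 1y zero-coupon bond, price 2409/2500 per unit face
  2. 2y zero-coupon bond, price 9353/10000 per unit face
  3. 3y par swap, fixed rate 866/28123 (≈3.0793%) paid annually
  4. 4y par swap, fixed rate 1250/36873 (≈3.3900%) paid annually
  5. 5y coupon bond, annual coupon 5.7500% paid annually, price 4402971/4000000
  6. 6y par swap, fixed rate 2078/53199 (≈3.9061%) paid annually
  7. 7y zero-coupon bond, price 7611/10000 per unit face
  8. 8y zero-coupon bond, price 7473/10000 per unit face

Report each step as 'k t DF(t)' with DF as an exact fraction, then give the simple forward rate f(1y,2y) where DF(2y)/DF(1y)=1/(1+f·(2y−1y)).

1 1 2409/2500
2 2 9353/10000
3 3 4567/5000
4 4 7/8
5 5 2101/2500
6 6 3961/5000
7 7 7611/10000
8 8 7473/10000
f(1y,2y) = ((2409/2500)/(9353/10000) − 1)/(1) = 283/9353 ≈ 3.0258%

step 1 [1y] zero: DF = P = 2409/2500 ≈ 0.963600
step 2 [2y] zero: DF = P = 9353/10000 ≈ 0.935300
step 3 [3y] swap r/1=866/28123: DF=(1 − 866/28123·(0.963600+0.935300))/(1+866/28123) = 4567/5000 ≈ 0.913400
step 4 [4y] swap r/1=1250/36873: DF=(1 − 1250/36873·(0.963600+0.935300+0.913400))/(1+1250/36873) = 7/8 ≈ 0.875000
step 5 [5y] bond c/1=23/400: DF=(4402971/4000000 − 23/400·(0.963600+0.935300+0.913400+0.875000))/(1+23/400) = 2101/2500 ≈ 0.840400
step 6 [6y] swap r/1=2078/53199: DF=(1 − 2078/53199·(0.963600+0.935300+0.913400+0.875000+0.840400))/(1+2078/53199) = 3961/5000 ≈ 0.792200
step 7 [7y] zero: DF = P = 7611/10000 ≈ 0.761100
step 8 [8y] zero: DF = P = 7473/10000 ≈ 0.747300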